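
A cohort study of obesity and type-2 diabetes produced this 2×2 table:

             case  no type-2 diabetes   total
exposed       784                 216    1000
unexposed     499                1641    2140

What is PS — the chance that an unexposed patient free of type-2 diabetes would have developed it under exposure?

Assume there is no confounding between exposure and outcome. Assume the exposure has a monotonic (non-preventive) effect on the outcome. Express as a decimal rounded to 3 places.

PS ≈ 0.718

p₁ = P(outcome | exposed) = 784/1000 = 0.784
p₀ = P(outcome | unexposed) = 499/2140 = 0.23318
Under exogeneity and monotonicity, PS = (p₁ − p₀)/(1 − p₀).
PS = (0.784 − 0.23318) / 0.76682 ≈ 0.7183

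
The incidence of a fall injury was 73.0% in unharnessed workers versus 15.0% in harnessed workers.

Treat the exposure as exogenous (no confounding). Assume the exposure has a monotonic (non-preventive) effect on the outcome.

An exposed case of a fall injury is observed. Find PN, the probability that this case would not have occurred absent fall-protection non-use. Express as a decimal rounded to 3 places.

PN ≈ 0.795

p₁ = 0.73, p₀ = 0.15.
Under exogeneity and monotonicity, PN = (p₁ − p₀) / p₁.
PN = (0.73 − 0.15) / 0.73 = 0.58 / 0.73 ≈ 0.7945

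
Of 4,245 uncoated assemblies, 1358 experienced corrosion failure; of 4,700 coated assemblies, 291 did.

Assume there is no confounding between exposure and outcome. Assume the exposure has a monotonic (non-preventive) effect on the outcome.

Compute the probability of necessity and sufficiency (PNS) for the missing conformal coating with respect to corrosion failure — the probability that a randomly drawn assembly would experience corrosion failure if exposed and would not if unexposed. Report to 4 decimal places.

p₁ = P(outcome | exposed) = 1358/4245 = 0.31991
p₀ = P(outcome | unexposed) = 291/4700 = 0.061915
Under exogeneity and monotonicity, PNS = p₁ − p₀.
PNS = 0.31991 − 0.061915 = 0.25799

PNS ≈ 0.2580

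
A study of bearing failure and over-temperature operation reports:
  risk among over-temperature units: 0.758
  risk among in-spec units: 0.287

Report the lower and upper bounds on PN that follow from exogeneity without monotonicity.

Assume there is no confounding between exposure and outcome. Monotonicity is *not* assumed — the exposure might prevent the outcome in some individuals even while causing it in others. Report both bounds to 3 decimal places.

0.621 ≤ PN ≤ 0.941

Let p₁ = 0.758, p₀ = 0.287.
Under exogeneity alone the bounds on PN are max{0,(p₁−p₀)/p₁} ≤ PN ≤ min{1,(1−p₀)/p₁}.
  lower = (p₁ − p₀)/p₁ = 0.471 / 0.758 ≈ 0.6214
  upper = min{1, (1 − p₀)/p₁} = 0.713 / 0.758 ≈ 0.9406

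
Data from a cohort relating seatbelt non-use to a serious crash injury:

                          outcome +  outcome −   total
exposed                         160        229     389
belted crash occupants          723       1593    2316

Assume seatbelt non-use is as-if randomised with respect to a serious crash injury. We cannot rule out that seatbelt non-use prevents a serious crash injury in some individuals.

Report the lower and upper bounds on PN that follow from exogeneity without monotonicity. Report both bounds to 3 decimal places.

0.241 ≤ PN ≤ 1.000

p₁ = P(outcome | exposed) = 160/389 = 0.41131
p₀ = P(outcome | unexposed) = 723/2316 = 0.31218
Under exogeneity alone the bounds on PN are max{0,(p₁−p₀)/p₁} ≤ PN ≤ min{1,(1−p₀)/p₁}.
  lower = (p₁ − p₀)/p₁ = 0.099135 / 0.41131 ≈ 0.2410
  upper = min{1, (1 − p₀)/p₁} = 0.68782 / 0.41131 ≈ 1.6723 → capped at 1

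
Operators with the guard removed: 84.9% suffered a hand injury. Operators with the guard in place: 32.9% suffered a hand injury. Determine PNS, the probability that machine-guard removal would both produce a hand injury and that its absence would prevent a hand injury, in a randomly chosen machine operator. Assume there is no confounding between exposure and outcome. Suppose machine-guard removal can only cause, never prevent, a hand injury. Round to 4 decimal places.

p₁ = 0.849, p₀ = 0.329.
Under exogeneity and monotonicity, PNS = p₁ − p₀.
PNS = 0.849 − 0.329 = 0.52

PNS ≈ 0.5200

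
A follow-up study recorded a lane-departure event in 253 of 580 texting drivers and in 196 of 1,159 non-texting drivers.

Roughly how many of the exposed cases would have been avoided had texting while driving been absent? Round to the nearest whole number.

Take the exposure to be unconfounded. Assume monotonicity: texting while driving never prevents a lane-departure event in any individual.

p₁ = P(outcome | exposed) = 253/580 = 0.43621
p₀ = P(outcome | unexposed) = 196/1159 = 0.16911
PN = (p₁ − p₀)/p₁ = (0.43621 − 0.16911) / 0.43621 ≈ 0.61231.
Attributable cases ≈ PN × (exposed cases) = 0.61231 × 253 ≈ 154.92.

about 155 cases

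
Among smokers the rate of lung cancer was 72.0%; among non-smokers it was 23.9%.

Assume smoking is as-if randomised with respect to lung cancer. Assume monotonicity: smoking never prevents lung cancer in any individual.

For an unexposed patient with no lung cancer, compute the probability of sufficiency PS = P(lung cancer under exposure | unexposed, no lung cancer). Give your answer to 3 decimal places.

p₁ = 0.72, p₀ = 0.239.
Under exogeneity and monotonicity, PS = (p₁ − p₀) / (1 − p₀).
PS = (0.72 − 0.239) / (1 − 0.239) = 0.481 / 0.761 ≈ 0.6321

PS ≈ 0.632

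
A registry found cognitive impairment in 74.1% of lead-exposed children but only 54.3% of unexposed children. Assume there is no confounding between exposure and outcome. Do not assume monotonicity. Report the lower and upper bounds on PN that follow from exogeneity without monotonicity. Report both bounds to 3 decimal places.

p₁ = 0.741, p₀ = 0.543.
Under exogeneity alone the bounds on PN are max{0,(p₁−p₀)/p₁} ≤ PN ≤ min{1,(1−p₀)/p₁}.
  lower = (p₁ − p₀)/p₁ = 0.198 / 0.741 ≈ 0.2672
  upper = min{1, (1 − p₀)/p₁} = 0.457 / 0.741 ≈ 0.6167

0.267 ≤ PN ≤ 0.617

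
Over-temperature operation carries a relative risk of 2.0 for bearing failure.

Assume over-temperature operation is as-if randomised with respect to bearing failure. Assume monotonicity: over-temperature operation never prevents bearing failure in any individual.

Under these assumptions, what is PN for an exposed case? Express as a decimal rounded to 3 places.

PN ≈ 0.500

Under exogeneity and monotonicity, PN = (RR − 1) / RR = 1 − 1/RR.
PN = (2.0 − 1) / 2.0 = 1 / 2.0 ≈ 0.5000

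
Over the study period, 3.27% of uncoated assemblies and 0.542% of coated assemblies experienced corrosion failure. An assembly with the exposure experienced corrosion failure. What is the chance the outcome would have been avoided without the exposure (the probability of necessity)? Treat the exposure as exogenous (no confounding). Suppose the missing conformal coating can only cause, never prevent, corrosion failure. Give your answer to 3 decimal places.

p₁ = 0.0327, p₀ = 0.00542.
Under exogeneity and monotonicity, PN = (p₁ − p₀) / p₁.
PN = (0.0327 − 0.00542) / 0.0327 = 0.02728 / 0.0327 ≈ 0.8343

PN ≈ 0.834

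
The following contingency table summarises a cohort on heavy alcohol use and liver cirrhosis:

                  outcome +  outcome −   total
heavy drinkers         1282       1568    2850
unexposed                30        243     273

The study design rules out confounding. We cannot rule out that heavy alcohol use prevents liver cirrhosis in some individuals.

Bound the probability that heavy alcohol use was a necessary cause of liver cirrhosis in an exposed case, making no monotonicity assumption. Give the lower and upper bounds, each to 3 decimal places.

0.756 ≤ PN ≤ 1.000

p₁ = P(outcome | exposed) = 1282/2850 = 0.44982
p₀ = P(outcome | unexposed) = 30/273 = 0.10989
Under exogeneity alone the bounds on PN are max{0,(p₁−p₀)/p₁} ≤ PN ≤ min{1,(1−p₀)/p₁}.
  lower = (p₁ − p₀)/p₁ = 0.33993 / 0.44982 ≈ 0.7557
  upper = min{1, (1 − p₀)/p₁} = 0.89011 / 0.44982 ≈ 1.9788 → capped at 1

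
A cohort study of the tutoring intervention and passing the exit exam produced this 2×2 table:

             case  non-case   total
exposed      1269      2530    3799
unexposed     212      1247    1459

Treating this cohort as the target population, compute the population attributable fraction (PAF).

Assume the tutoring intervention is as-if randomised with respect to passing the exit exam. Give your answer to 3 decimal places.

PAF ≈ 0.484

p₁ = P(outcome | exposed) = 1269/3799 = 0.33404
p₀ = P(outcome | unexposed) = 212/1459 = 0.14531
Exposure prevalence π = 3799/5258 = 0.72252; overall risk P(Y=1) = 0.28167.
Under exogeneity, PAF = [P(Y=1) − p₀]/P(Y=1).
PAF = (0.28167 − 0.14531) / 0.28167 ≈ 0.4841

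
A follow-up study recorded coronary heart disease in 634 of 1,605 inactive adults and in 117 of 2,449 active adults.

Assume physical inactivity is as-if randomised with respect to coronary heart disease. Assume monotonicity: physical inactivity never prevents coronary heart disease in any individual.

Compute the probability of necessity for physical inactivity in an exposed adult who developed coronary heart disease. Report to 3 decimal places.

p₁ = P(outcome | exposed) = 634/1605 = 0.39502
p₀ = P(outcome | unexposed) = 117/2449 = 0.047775
Under exogeneity and monotonicity, PN = (p₁ − p₀) / p₁.
PN = (0.39502 − 0.047775) / 0.39502 = 0.34724 / 0.39502 ≈ 0.8791

PN ≈ 0.879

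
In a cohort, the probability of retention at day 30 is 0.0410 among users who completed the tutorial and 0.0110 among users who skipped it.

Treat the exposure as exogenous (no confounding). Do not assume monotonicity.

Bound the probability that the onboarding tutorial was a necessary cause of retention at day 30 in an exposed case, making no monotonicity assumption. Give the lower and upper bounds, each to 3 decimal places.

0.732 ≤ PN ≤ 1.000

Let p₁ = 0.041, p₀ = 0.011.
Under exogeneity alone the bounds on PN are max{0,(p₁−p₀)/p₁} ≤ PN ≤ min{1,(1−p₀)/p₁}.
  lower = (p₁ − p₀)/p₁ = 0.03 / 0.041 ≈ 0.7317
  upper = min{1, (1 − p₀)/p₁} = 0.989 / 0.041 ≈ 24.1220 → capped at 1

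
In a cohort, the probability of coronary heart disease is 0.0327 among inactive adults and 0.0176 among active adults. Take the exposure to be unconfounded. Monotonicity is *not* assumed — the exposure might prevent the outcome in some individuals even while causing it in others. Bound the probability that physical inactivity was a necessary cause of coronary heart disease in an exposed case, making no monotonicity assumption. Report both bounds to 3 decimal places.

0.462 ≤ PN ≤ 1.000

Let p₁ = 0.0327, p₀ = 0.0176.
Under exogeneity alone the bounds on PN are max{0,(p₁−p₀)/p₁} ≤ PN ≤ min{1,(1−p₀)/p₁}.
  lower = (p₁ − p₀)/p₁ = 0.0151 / 0.0327 ≈ 0.4618
  upper = min{1, (1 − p₀)/p₁} = 0.9824 / 0.0327 ≈ 30.0428 → capped at 1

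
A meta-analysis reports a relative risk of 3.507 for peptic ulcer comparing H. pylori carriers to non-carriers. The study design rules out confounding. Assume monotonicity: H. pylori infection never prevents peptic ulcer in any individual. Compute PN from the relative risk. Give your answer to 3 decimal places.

PN ≈ 0.715

Under exogeneity and monotonicity, PN = (RR − 1) / RR = 1 − 1/RR.
PN = (3.507 − 1) / 3.507 = 2.507 / 3.507 ≈ 0.7149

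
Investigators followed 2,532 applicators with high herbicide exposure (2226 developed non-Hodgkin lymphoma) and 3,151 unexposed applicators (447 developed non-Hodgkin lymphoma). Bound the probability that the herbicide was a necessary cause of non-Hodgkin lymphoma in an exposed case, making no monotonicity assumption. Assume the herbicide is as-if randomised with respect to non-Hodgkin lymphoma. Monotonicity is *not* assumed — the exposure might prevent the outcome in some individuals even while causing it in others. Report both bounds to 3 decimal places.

p₁ = P(outcome | exposed) = 2226/2532 = 0.87915
p₀ = P(outcome | unexposed) = 447/3151 = 0.14186
Under exogeneity alone the bounds on PN are max{0,(p₁−p₀)/p₁} ≤ PN ≤ min{1,(1−p₀)/p₁}.
  lower = (p₁ − p₀)/p₁ = 0.73729 / 0.87915 ≈ 0.8386
  upper = min{1, (1 − p₀)/p₁} = 0.85814 / 0.87915 ≈ 0.9761

0.839 ≤ PN ≤ 0.976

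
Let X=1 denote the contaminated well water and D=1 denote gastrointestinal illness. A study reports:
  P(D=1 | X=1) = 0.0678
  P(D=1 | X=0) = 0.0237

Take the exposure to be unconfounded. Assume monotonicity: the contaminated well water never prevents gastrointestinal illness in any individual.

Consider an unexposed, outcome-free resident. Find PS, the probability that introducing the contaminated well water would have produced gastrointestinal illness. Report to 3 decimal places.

PS ≈ 0.045

Let p₁ = 0.0678, p₀ = 0.0237.
Under exogeneity and monotonicity, PS = (p₁ − p₀) / (1 − p₀).
PS = (0.0678 − 0.0237) / (1 − 0.0237) = 0.0441 / 0.9763 ≈ 0.0452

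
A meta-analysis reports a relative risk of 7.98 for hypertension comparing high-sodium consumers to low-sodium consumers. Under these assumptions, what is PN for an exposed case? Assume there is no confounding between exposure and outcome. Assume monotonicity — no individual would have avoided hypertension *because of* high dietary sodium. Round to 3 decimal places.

Under exogeneity and monotonicity, PN = (RR − 1) / RR = 1 − 1/RR.
PN = (7.98 − 1) / 7.98 = 6.98 / 7.98 ≈ 0.8747

PN ≈ 0.875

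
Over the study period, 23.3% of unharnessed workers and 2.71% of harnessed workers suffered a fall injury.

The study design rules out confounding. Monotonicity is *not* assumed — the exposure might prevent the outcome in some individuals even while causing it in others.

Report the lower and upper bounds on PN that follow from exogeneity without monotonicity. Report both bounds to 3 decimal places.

p₁ = 0.233, p₀ = 0.0271.
Under exogeneity alone the bounds on PN are max{0,(p₁−p₀)/p₁} ≤ PN ≤ min{1,(1−p₀)/p₁}.
  lower = (p₁ − p₀)/p₁ = 0.2059 / 0.233 ≈ 0.8837
  upper = min{1, (1 − p₀)/p₁} = 0.9729 / 0.233 ≈ 4.1755 → capped at 1

0.884 ≤ PN ≤ 1.000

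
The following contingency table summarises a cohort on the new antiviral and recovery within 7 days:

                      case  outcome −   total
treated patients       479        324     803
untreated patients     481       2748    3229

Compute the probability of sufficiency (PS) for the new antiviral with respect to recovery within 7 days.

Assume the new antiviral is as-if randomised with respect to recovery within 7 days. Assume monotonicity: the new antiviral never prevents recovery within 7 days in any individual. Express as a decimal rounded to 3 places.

PS ≈ 0.526

p₁ = P(outcome | exposed) = 479/803 = 0.59651
p₀ = P(outcome | unexposed) = 481/3229 = 0.14896
Under exogeneity and monotonicity, PS = (p₁ − p₀) / (1 − p₀).
PS = (0.59651 − 0.14896) / (1 − 0.14896) = 0.44755 / 0.85104 ≈ 0.5259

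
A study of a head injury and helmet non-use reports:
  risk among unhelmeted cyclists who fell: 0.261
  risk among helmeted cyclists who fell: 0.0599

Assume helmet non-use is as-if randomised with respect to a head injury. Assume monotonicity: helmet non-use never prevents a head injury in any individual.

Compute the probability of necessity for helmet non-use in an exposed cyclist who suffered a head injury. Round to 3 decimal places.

PN ≈ 0.770

Let p₁ = 0.261, p₀ = 0.0599.
Under exogeneity and monotonicity, PN = (p₁ − p₀) / p₁.
PN = (0.261 − 0.0599) / 0.261 = 0.2011 / 0.261 ≈ 0.7705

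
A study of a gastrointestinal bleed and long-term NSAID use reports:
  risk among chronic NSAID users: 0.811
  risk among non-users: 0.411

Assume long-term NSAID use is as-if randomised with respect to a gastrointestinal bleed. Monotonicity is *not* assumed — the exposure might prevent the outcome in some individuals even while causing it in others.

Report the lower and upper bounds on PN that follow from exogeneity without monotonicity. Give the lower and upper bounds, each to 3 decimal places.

Let p₁ = 0.811, p₀ = 0.411.
Under exogeneity alone the bounds on PN are max{0,(p₁−p₀)/p₁} ≤ PN ≤ min{1,(1−p₀)/p₁}.
  lower = (p₁ − p₀)/p₁ = 0.4 / 0.811 ≈ 0.4932
  upper = min{1, (1 − p₀)/p₁} = 0.589 / 0.811 ≈ 0.7263

0.493 ≤ PN ≤ 0.726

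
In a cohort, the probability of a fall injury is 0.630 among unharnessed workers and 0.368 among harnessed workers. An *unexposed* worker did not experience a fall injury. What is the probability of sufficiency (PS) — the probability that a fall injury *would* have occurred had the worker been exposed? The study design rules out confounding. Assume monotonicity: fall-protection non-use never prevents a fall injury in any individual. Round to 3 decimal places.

Let p₁ = 0.63, p₀ = 0.368.
Under exogeneity and monotonicity, PS = (p₁ − p₀) / (1 − p₀).
PS = (0.63 − 0.368) / (1 − 0.368) = 0.262 / 0.632 ≈ 0.4146

PS ≈ 0.415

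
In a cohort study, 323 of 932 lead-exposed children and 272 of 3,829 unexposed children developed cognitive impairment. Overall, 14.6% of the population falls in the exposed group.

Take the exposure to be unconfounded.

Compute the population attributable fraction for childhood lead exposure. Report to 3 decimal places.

p₁ = P(outcome | exposed) = 323/932 = 0.34657
p₀ = P(outcome | unexposed) = 272/3829 = 0.071037
Overall risk P(Y=1) = π·p₁ + (1−π)·p₀ = 0.146×0.34657 + 0.854×0.071037 = 0.11126.
Under exogeneity, PAF = [P(Y=1) − p₀] / P(Y=1).
PAF = (0.11126 − 0.071037) / 0.11126 ≈ 0.3615

PAF ≈ 0.362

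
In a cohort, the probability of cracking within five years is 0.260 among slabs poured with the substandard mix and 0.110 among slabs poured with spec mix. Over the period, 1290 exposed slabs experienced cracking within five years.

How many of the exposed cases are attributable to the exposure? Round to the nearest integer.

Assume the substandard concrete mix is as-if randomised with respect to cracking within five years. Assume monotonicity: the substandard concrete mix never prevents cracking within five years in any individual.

about 744 cases

Let p₁ = 0.26, p₀ = 0.11.
PN = (p₁ − p₀)/p₁ = (0.26 − 0.11) / 0.26 ≈ 0.57692.
Attributable cases ≈ PN × (exposed cases) = 0.57692 × 1290 ≈ 744.23.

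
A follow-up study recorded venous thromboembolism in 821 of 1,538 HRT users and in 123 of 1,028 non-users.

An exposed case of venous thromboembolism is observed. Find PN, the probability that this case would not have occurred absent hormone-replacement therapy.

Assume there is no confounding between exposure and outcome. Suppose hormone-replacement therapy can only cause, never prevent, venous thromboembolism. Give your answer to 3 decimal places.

PN ≈ 0.776

p₁ = P(outcome | exposed) = 821/1538 = 0.53381
p₀ = P(outcome | unexposed) = 123/1028 = 0.11965
Under exogeneity and monotonicity, PN = (p₁ − p₀) / p₁.
PN = (0.53381 − 0.11965) / 0.53381 = 0.41416 / 0.53381 ≈ 0.7759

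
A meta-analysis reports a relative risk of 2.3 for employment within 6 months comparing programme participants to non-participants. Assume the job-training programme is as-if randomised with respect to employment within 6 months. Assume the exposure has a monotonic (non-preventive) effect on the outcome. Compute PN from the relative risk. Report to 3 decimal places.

Under exogeneity and monotonicity, PN = (RR − 1) / RR = 1 − 1/RR.
PN = (2.3 − 1) / 2.3 = 1.3 / 2.3 ≈ 0.5652

PN ≈ 0.565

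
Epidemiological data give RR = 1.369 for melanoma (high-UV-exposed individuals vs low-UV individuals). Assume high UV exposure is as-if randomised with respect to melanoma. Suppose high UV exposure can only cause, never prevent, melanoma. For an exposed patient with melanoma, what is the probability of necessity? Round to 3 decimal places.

Under exogeneity and monotonicity, PN = (RR − 1) / RR = 1 − 1/RR.
PN = (1.369 − 1) / 1.369 = 0.369 / 1.369 ≈ 0.2695

PN ≈ 0.270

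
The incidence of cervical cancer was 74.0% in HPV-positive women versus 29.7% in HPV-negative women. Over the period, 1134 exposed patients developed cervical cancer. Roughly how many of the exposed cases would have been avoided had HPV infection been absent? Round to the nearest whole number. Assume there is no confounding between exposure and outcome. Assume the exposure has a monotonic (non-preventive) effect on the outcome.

about 679 cases

p₁ = 0.74, p₀ = 0.297.
PN = (p₁ − p₀)/p₁ = (0.74 − 0.297) / 0.74 ≈ 0.59865.
Attributable cases ≈ PN × (exposed cases) = 0.59865 × 1134 ≈ 678.87.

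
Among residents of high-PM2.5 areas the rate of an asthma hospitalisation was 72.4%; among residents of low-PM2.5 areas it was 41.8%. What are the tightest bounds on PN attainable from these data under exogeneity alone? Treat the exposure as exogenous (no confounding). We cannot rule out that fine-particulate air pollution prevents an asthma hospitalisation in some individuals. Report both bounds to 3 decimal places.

0.423 ≤ PN ≤ 0.804

p₁ = 0.724, p₀ = 0.418.
Under exogeneity alone the bounds on PN are max{0,(p₁−p₀)/p₁} ≤ PN ≤ min{1,(1−p₀)/p₁}.
  lower = (p₁ − p₀)/p₁ = 0.306 / 0.724 ≈ 0.4227
  upper = min{1, (1 − p₀)/p₁} = 0.582 / 0.724 ≈ 0.8039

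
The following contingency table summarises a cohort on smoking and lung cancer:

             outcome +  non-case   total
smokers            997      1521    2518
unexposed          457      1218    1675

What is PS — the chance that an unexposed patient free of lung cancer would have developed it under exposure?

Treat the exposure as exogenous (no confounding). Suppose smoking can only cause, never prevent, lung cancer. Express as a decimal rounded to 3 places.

p₁ = P(outcome | exposed) = 997/2518 = 0.39595
p₀ = P(outcome | unexposed) = 457/1675 = 0.27284
Under exogeneity and monotonicity, PS = (p₁ − p₀)/(1 − p₀).
PS = (0.39595 − 0.27284) / 0.72716 ≈ 0.1693

PS ≈ 0.169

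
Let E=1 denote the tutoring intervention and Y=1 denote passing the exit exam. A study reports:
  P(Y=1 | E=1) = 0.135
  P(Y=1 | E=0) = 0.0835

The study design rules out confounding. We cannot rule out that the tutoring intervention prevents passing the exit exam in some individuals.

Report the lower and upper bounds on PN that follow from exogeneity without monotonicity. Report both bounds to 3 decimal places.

Let p₁ = 0.135, p₀ = 0.0835.
Under exogeneity alone the bounds on PN are max{0,(p₁−p₀)/p₁} ≤ PN ≤ min{1,(1−p₀)/p₁}.
  lower = (p₁ − p₀)/p₁ = 0.0515 / 0.135 ≈ 0.3815
  upper = min{1, (1 − p₀)/p₁} = 0.9165 / 0.135 ≈ 6.7889 → capped at 1

0.381 ≤ PN ≤ 1.000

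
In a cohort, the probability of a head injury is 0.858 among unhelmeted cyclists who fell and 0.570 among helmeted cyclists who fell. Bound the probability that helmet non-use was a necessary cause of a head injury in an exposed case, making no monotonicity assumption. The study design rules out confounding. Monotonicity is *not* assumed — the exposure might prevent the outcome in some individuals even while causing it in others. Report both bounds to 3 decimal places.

0.336 ≤ PN ≤ 0.501

Let p₁ = 0.858, p₀ = 0.57.
Under exogeneity alone the bounds on PN are max{0,(p₁−p₀)/p₁} ≤ PN ≤ min{1,(1−p₀)/p₁}.
  lower = (p₁ − p₀)/p₁ = 0.288 / 0.858 ≈ 0.3357
  upper = min{1, (1 − p₀)/p₁} = 0.43 / 0.858 ≈ 0.5012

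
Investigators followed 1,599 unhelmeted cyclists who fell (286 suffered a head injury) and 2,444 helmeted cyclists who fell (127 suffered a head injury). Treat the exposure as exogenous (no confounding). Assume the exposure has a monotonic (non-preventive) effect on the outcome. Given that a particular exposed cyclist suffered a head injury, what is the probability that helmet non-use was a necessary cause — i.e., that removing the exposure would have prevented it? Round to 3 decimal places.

p₁ = P(outcome | exposed) = 286/1599 = 0.17886
p₀ = P(outcome | unexposed) = 127/2444 = 0.051964
Under exogeneity and monotonicity, PN = (p₁ − p₀) / p₁.
PN = (0.17886 − 0.051964) / 0.17886 = 0.1269 / 0.17886 ≈ 0.7095

PN ≈ 0.709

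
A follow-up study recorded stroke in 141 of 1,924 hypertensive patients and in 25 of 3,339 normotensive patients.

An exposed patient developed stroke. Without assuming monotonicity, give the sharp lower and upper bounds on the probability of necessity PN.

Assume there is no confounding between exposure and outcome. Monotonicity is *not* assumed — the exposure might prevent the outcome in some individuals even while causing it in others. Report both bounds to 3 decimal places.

p₁ = P(outcome | exposed) = 141/1924 = 0.073285
p₀ = P(outcome | unexposed) = 25/3339 = 0.0074873
Under exogeneity alone the bounds on PN are max{0,(p₁−p₀)/p₁} ≤ PN ≤ min{1,(1−p₀)/p₁}.
  lower = (p₁ − p₀)/p₁ = 0.065798 / 0.073285 ≈ 0.8978
  upper = min{1, (1 − p₀)/p₁} = 0.99251 / 0.073285 ≈ 13.5432 → capped at 1

0.898 ≤ PN ≤ 1.000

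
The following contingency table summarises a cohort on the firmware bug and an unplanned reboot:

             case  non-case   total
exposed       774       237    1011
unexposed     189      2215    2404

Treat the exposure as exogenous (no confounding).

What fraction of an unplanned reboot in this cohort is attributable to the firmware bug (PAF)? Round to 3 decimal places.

p₁ = P(outcome | exposed) = 774/1011 = 0.76558
p₀ = P(outcome | unexposed) = 189/2404 = 0.078619
Exposure prevalence π = 1011/3415 = 0.29605; overall risk P(Y=1) = 0.28199.
Under exogeneity, PAF = [P(Y=1) − p₀]/P(Y=1).
PAF = (0.28199 − 0.078619) / 0.28199 ≈ 0.7212

PAF ≈ 0.721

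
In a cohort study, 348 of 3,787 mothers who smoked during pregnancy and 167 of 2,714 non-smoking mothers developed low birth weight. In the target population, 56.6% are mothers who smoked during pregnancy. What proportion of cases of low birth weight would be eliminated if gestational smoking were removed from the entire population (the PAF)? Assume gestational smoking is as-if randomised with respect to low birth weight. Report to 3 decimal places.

p₁ = P(outcome | exposed) = 348/3787 = 0.091893
p₀ = P(outcome | unexposed) = 167/2714 = 0.061533
Overall risk P(Y=1) = π·p₁ + (1−π)·p₀ = 0.566×0.091893 + 0.434×0.061533 = 0.078717.
Under exogeneity, PAF = [P(Y=1) − p₀] / P(Y=1).
PAF = (0.078717 − 0.061533) / 0.078717 ≈ 0.2183

PAF ≈ 0.218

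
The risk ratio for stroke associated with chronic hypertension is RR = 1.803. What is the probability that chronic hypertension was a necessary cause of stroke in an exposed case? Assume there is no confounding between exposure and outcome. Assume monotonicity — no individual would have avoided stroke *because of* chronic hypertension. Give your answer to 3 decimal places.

Under exogeneity and monotonicity, PN = (RR − 1) / RR = 1 − 1/RR.
PN = (1.803 − 1) / 1.803 = 0.803 / 1.803 ≈ 0.4454

PN ≈ 0.445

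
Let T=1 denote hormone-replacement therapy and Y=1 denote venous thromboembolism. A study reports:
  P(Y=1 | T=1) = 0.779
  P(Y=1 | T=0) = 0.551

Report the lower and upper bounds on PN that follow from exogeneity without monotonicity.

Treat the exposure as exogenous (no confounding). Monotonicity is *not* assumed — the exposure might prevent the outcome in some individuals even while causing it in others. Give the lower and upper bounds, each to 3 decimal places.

Let p₁ = 0.779, p₀ = 0.551.
Under exogeneity alone the bounds on PN are max{0,(p₁−p₀)/p₁} ≤ PN ≤ min{1,(1−p₀)/p₁}.
  lower = (p₁ − p₀)/p₁ = 0.228 / 0.779 ≈ 0.2927
  upper = min{1, (1 − p₀)/p₁} = 0.449 / 0.779 ≈ 0.5764

0.293 ≤ PN ≤ 0.576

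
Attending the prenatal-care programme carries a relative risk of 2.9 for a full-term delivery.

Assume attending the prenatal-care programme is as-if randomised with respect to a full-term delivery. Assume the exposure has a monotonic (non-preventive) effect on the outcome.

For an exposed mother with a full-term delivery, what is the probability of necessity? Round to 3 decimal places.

Under exogeneity and monotonicity, PN = (RR − 1) / RR = 1 − 1/RR.
PN = (2.9 − 1) / 2.9 = 1.9 / 2.9 ≈ 0.6552

PN ≈ 0.655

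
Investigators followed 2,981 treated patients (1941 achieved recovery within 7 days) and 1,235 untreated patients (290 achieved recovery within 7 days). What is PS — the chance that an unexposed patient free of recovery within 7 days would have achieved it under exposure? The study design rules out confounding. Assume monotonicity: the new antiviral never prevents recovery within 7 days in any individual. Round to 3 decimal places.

p₁ = P(outcome | exposed) = 1941/2981 = 0.65112
p₀ = P(outcome | unexposed) = 290/1235 = 0.23482
Under exogeneity and monotonicity, PS = (p₁ − p₀) / (1 − p₀).
PS = (0.65112 − 0.23482) / (1 − 0.23482) = 0.41631 / 0.76518 ≈ 0.5441

PS ≈ 0.544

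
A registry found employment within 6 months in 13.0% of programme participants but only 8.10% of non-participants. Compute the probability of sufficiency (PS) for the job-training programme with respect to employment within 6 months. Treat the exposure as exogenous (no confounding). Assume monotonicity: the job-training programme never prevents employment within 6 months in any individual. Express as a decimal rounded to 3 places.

PS ≈ 0.053

p₁ = 0.13, p₀ = 0.081.
Under exogeneity and monotonicity, PS = (p₁ − p₀) / (1 − p₀).
PS = (0.13 − 0.081) / (1 − 0.081) = 0.049 / 0.919 ≈ 0.0533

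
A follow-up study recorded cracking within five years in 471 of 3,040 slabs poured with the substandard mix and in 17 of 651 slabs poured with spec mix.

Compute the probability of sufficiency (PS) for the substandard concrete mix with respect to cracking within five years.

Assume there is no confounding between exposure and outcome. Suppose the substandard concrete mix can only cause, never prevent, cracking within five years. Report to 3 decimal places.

PS ≈ 0.132

p₁ = P(outcome | exposed) = 471/3040 = 0.15493
p₀ = P(outcome | unexposed) = 17/651 = 0.026114
Under exogeneity and monotonicity, PS = (p₁ − p₀) / (1 − p₀).
PS = (0.15493 − 0.026114) / (1 − 0.026114) = 0.12882 / 0.97389 ≈ 0.1323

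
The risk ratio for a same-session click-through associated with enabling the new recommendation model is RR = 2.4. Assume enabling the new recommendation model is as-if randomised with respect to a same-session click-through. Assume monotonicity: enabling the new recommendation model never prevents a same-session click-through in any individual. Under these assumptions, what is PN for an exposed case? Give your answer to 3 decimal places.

Under exogeneity and monotonicity, PN = (RR − 1) / RR = 1 − 1/RR.
PN = (2.4 − 1) / 2.4 = 1.4 / 2.4 ≈ 0.5833

PN ≈ 0.583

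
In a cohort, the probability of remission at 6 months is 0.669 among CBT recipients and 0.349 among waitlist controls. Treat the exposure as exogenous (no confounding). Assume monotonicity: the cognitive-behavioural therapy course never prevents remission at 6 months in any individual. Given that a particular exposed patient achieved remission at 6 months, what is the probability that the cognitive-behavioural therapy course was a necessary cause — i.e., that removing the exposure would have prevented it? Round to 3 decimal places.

PN ≈ 0.478

Let p₁ = 0.669, p₀ = 0.349.
Under exogeneity and monotonicity, PN = (p₁ − p₀) / p₁.
PN = (0.669 − 0.349) / 0.669 = 0.32 / 0.669 ≈ 0.4783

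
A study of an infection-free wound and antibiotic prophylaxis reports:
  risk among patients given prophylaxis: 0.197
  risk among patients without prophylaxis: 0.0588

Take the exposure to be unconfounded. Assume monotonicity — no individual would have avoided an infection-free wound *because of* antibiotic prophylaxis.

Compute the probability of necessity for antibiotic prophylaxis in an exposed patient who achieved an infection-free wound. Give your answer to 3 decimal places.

Let p₁ = 0.197, p₀ = 0.0588.
Under exogeneity and monotonicity, PN = (p₁ − p₀) / p₁.
PN = (0.197 − 0.0588) / 0.197 = 0.1382 / 0.197 ≈ 0.7015

PN ≈ 0.702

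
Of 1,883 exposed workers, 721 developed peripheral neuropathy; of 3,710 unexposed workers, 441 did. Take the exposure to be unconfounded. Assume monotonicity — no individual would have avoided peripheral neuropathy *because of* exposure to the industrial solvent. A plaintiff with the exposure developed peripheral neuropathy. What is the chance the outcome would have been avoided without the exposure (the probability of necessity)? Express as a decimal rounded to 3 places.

PN ≈ 0.690

p₁ = P(outcome | exposed) = 721/1883 = 0.3829
p₀ = P(outcome | unexposed) = 441/3710 = 0.11887
Under exogeneity and monotonicity, PN = (p₁ − p₀) / p₁.
PN = (0.3829 − 0.11887) / 0.3829 = 0.26403 / 0.3829 ≈ 0.6896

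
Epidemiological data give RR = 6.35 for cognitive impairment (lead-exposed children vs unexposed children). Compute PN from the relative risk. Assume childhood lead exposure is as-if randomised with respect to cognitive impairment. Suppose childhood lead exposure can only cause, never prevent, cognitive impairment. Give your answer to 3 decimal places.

Under exogeneity and monotonicity, PN = (RR − 1) / RR = 1 − 1/RR.
PN = (6.35 − 1) / 6.35 = 5.35 / 6.35 ≈ 0.8425

PN ≈ 0.843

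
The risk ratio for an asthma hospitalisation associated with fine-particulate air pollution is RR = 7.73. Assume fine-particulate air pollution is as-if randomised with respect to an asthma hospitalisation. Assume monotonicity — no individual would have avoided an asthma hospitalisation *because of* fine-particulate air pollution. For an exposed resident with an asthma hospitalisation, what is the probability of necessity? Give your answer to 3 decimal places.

Under exogeneity and monotonicity, PN = (RR − 1) / RR = 1 − 1/RR.
PN = (7.73 − 1) / 7.73 = 6.73 / 7.73 ≈ 0.8706

PN ≈ 0.871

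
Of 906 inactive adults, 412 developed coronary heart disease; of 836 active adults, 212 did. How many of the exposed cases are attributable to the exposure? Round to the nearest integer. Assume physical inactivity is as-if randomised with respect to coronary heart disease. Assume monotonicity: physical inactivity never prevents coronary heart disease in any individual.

p₁ = P(outcome | exposed) = 412/906 = 0.45475
p₀ = P(outcome | unexposed) = 212/836 = 0.25359
PN = (p₁ − p₀)/p₁ = (0.45475 − 0.25359) / 0.45475 ≈ 0.44235.
Attributable cases ≈ PN × (exposed cases) = 0.44235 × 412 ≈ 182.25.

about 182 cases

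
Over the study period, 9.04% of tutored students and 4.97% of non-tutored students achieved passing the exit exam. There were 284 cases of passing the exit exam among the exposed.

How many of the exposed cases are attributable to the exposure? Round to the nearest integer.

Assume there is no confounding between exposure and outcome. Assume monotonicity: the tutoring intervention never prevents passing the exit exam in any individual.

p₁ = 0.0904, p₀ = 0.0497.
PN = (p₁ − p₀)/p₁ = (0.0904 − 0.0497) / 0.0904 ≈ 0.45022.
Attributable cases ≈ PN × (exposed cases) = 0.45022 × 284 ≈ 127.86.

about 128 cases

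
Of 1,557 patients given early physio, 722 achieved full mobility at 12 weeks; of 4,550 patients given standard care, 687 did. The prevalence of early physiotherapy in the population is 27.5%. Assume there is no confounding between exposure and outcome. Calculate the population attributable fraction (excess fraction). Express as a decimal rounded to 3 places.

PAF ≈ 0.363

p₁ = P(outcome | exposed) = 722/1557 = 0.46371
p₀ = P(outcome | unexposed) = 687/4550 = 0.15099
Overall risk P(Y=1) = π·p₁ + (1−π)·p₀ = 0.275×0.46371 + 0.725×0.15099 = 0.23699.
Under exogeneity, PAF = [P(Y=1) − p₀] / P(Y=1).
PAF = (0.23699 − 0.15099) / 0.23699 ≈ 0.3629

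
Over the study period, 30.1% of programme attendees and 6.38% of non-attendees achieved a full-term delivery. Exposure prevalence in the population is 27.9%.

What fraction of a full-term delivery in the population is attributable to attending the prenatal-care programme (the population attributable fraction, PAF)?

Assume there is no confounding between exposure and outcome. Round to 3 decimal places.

p₁ = 0.301, p₀ = 0.0638.
Overall risk P(Y=1) = π·p₁ + (1−π)·p₀ = 0.279×0.301 + 0.721×0.0638 = 0.12998.
Under exogeneity, PAF = [P(Y=1) − p₀] / P(Y=1).
PAF = (0.12998 − 0.0638) / 0.12998 ≈ 0.5092

PAF ≈ 0.509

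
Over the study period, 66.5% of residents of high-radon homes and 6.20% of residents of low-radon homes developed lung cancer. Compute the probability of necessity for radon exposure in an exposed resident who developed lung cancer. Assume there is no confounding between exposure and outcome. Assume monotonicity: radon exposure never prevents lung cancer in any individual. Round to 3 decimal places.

p₁ = 0.665, p₀ = 0.062.
Under exogeneity and monotonicity, PN = (p₁ − p₀) / p₁.
PN = (0.665 − 0.062) / 0.665 = 0.603 / 0.665 ≈ 0.9068

PN ≈ 0.907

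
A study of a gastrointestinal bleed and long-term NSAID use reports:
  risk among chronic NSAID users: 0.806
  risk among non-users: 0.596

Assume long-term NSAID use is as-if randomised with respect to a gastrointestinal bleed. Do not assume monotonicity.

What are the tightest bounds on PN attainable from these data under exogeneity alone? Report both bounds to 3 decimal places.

0.261 ≤ PN ≤ 0.501

Let p₁ = 0.806, p₀ = 0.596.
Under exogeneity alone the bounds on PN are max{0,(p₁−p₀)/p₁} ≤ PN ≤ min{1,(1−p₀)/p₁}.
  lower = (p₁ − p₀)/p₁ = 0.21 / 0.806 ≈ 0.2605
  upper = min{1, (1 − p₀)/p₁} = 0.404 / 0.806 ≈ 0.5012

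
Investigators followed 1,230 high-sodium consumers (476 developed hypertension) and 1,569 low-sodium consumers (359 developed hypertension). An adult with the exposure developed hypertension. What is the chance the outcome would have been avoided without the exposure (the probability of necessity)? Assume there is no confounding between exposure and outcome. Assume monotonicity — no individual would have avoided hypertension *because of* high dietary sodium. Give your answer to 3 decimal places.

p₁ = P(outcome | exposed) = 476/1230 = 0.38699
p₀ = P(outcome | unexposed) = 359/1569 = 0.22881
Under exogeneity and monotonicity, PN = (p₁ − p₀) / p₁.
PN = (0.38699 − 0.22881) / 0.38699 = 0.15818 / 0.38699 ≈ 0.4088

PN ≈ 0.409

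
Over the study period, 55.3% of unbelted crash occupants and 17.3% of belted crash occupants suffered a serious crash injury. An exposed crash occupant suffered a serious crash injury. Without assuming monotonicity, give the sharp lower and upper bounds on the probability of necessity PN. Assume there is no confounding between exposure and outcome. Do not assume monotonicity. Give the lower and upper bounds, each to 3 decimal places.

p₁ = 0.553, p₀ = 0.173.
Under exogeneity alone the bounds on PN are max{0,(p₁−p₀)/p₁} ≤ PN ≤ min{1,(1−p₀)/p₁}.
  lower = (p₁ − p₀)/p₁ = 0.38 / 0.553 ≈ 0.6872
  upper = min{1, (1 − p₀)/p₁} = 0.827 / 0.553 ≈ 1.4955 → capped at 1

0.687 ≤ PN ≤ 1.000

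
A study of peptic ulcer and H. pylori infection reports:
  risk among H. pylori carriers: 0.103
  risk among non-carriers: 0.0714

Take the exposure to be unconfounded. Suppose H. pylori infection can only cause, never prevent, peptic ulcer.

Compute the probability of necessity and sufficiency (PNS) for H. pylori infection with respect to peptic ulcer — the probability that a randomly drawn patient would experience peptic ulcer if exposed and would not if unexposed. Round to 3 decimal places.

PNS ≈ 0.032

Let p₁ = 0.103, p₀ = 0.0714.
Under exogeneity and monotonicity, PNS = p₁ − p₀.
PNS = 0.103 − 0.0714 = 0.0316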